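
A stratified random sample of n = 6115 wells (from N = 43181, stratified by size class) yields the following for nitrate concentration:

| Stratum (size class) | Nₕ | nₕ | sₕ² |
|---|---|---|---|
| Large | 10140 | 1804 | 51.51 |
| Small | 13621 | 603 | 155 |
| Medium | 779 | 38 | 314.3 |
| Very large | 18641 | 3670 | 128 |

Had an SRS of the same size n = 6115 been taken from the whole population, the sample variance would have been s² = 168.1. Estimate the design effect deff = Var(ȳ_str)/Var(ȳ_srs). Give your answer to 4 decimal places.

1.4205

Var(ȳ_str) = Σ Wₕ²(1−fₕ)sₕ²/nₕ with Wₕ = Nₕ/43181:
  Large: (10140/43181)²·(1−1804/10140)·51.51/1804 = 0.0012943904
  Small: (13621/43181)²·(1−603/13621)·155/603 = 0.024444562
  Medium: (779/43181)²·(1−38/779)·314.3/38 = 0.002560537
  Very large: (18641/43181)²·(1−3670/18641)·128/3670 = 0.0052200965
  → Var(ȳ_str) = 0.033519586.
Var(ȳ_srs) = (1 − 6115/43181)·168.1/6115 = 0.023596863.
deff = 0.033519586 / 0.023596863 = 1.4205.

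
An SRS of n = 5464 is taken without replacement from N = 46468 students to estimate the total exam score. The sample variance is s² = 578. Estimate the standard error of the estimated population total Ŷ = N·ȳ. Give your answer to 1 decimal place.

Var(Ŷ) = N²·Var(ȳ) = N²·(1 − n/N)·s²/n.
f = 5464/46468 = 0.11758630; Var(ȳ) = 0.88241370·578/5464 = 0.093344641.
Var(Ŷ) = 46468² · 0.093344641 = 2.0155675 × 10^8.
SE(Ŷ) = √(2.0155675 × 10^8) = 14197.1.

14197.1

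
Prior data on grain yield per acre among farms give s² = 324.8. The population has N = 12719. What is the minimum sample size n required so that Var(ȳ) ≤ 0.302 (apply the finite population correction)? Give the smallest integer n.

Without fpc, n₀ = s²/D = 324.8/0.302 = 1075.4967.
With fpc, (1 − n/N)·s²/n ≤ D requires n ≥ n₀/(1 + n₀/N) = 1075.4967/(1 + 1075.4967/12719) = 991.6449.
Rounding up, n = 992.

992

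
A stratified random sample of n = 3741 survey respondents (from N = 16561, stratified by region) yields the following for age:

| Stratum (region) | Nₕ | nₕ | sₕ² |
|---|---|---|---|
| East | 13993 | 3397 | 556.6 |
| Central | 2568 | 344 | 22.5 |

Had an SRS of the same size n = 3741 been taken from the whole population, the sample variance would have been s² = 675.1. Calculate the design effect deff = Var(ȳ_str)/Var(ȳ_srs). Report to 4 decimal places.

0.6438

Var(ȳ_str) = Σ Wₕ²(1−fₕ)sₕ²/nₕ with Wₕ = Nₕ/16561:
  East: (13993/16561)²·(1−3397/13993)·556.6/3397 = 0.088578297
  Central: (2568/16561)²·(1−344/2568)·22.5/344 = 0.0013620115
  → Var(ȳ_str) = 0.089940309.
Var(ȳ_srs) = (1 − 3741/16561)·675.1/3741 = 0.13969532.
deff = 0.089940309 / 0.13969532 = 0.6438.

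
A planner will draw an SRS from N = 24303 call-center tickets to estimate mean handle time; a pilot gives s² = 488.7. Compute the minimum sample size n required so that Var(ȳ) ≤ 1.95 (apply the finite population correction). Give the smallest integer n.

Without fpc, n₀ = s²/D = 488.7/1.95 = 250.6154.
With fpc, (1 − n/N)·s²/n ≤ D requires n ≥ n₀/(1 + n₀/N) = 250.6154/(1 + 250.6154/24303) = 248.0574.
Rounding up, n = 249.

249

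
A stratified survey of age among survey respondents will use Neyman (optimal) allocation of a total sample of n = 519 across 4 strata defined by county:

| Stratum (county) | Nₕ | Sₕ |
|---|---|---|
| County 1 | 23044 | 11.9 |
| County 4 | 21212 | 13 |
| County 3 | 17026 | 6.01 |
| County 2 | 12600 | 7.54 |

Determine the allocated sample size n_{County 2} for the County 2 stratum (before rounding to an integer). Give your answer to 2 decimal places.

Neyman allocation: nₕ = n·NₕSₕ / Σⱼ NⱼSⱼ.
Σ NⱼSⱼ = 23044·11.9 + 21212·13 + 17026·6.01 + 12600·7.54 = 747309.86.
n_{County 2} = 519·12600·7.54 / 747309.86 = 65.98.

65.98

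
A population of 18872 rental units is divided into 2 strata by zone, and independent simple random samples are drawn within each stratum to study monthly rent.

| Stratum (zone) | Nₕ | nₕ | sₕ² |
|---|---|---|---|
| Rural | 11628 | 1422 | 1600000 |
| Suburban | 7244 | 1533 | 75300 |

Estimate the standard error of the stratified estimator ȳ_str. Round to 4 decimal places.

Var(ȳ_str) = Σₕ Wₕ²(1 − fₕ)sₕ²/nₕ with Wₕ = Nₕ/N, N = 18872.
Rural: Wₕ = 0.61615091; term = 0.61615091²·(1 − 0.12229102)·1600000/1422 = 374.92562.
Suburban: Wₕ = 0.38384909; term = 0.38384909²·(1 − 0.21162341)·75300/1533 = 5.7056821.
Sum = 380.6313.
SE = √(380.6313) = 19.5098.

19.5098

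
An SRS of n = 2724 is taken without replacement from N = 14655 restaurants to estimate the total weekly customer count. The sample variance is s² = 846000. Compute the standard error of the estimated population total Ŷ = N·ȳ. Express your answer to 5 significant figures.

233030

Var(Ŷ) = N²·Var(ȳ) = N²·(1 − n/N)·s²/n.
f = 2724/14655 = 0.18587513; Var(ȳ) = 0.81412487·846000/2724 = 252.84495.
Var(Ŷ) = 14655² · 252.84495 = 5.4303263 × 10^10.
SE(Ŷ) = √(5.4303263 × 10^10) = 233030.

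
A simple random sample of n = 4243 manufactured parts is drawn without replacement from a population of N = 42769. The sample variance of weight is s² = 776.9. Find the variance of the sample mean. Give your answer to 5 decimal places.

Under SRS without replacement, Var(ȳ) = (1 − f)·s²/n with f = n/N = 4243/42769 = 0.09920737.
Var(ȳ) = (1 − 0.09920737)·776.9/4243 = 0.90079263·0.18310158 = 0.16493655.

0.16494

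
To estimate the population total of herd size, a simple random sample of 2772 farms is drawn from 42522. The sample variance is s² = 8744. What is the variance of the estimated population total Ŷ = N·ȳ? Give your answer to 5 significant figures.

5.3317 × 10^9

Var(Ŷ) = N²·Var(ȳ) = N²·(1 − n/N)·s²/n.
f = 2772/42522 = 0.06518978; Var(ȳ) = 0.93481022·8744/2772 = 2.9487664.
Var(Ŷ) = 42522² · 2.9487664 = 5.3317249 × 10^9.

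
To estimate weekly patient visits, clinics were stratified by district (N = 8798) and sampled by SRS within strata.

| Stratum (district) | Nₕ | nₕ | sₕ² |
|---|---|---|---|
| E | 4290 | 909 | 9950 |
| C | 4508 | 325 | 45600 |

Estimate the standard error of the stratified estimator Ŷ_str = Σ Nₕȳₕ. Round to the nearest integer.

52958

Var(Ŷ_str) = Σₕ Nₕ²(1 − fₕ)sₕ²/nₕ.
E: 4290²·(1 − 909/4290)·9950/909 = 1.5876752 × 10^8.
C: 4508²·(1 − 325/4508)·45600/325 = 2.6457771 × 10^9.
Sum = 2.8045446 × 10^9.
SE = √(2.8045446 × 10^9) = 52958.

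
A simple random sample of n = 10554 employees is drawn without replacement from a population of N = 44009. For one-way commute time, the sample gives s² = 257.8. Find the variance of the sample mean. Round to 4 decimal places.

Under SRS without replacement, Var(ȳ) = (1 − f)·s²/n with f = n/N = 10554/44009 = 0.23981458.
Var(ȳ) = (1 − 0.23981458)·257.8/10554 = 0.76018542·0.024426758 = 0.018568865.

0.0186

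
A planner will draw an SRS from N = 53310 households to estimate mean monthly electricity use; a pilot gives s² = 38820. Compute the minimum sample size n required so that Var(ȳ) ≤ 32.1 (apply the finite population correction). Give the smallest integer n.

Without fpc, n₀ = s²/D = 38820/32.1 = 1209.3458.
With fpc, (1 − n/N)·s²/n ≤ D requires n ≥ n₀/(1 + n₀/N) = 1209.3458/(1 + 1209.3458/53310) = 1182.5201.
Rounding up, n = 1183.

1183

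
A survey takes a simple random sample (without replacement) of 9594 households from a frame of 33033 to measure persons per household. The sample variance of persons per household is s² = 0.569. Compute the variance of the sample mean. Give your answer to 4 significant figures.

Under SRS without replacement, Var(ȳ) = (1 − f)·s²/n with f = n/N = 9594/33033 = 0.29043684.
Var(ȳ) = (1 − 0.29043684)·0.569/9594 = 0.70956316·5.9307901 × 10^-5 = 4.2082702 × 10^-5.

4.208 × 10^-5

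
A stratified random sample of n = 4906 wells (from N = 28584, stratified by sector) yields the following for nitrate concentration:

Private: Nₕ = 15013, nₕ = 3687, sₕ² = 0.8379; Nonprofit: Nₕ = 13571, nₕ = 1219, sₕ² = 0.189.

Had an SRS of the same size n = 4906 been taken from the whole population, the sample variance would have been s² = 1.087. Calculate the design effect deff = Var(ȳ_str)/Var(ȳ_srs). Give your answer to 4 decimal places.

Var(ȳ_str) = Σ Wₕ²(1−fₕ)sₕ²/nₕ with Wₕ = Nₕ/28584:
  Private: (15013/28584)²·(1−3687/15013)·0.8379/3687 = 4.7295202 × 10^-5
  Nonprofit: (13571/28584)²·(1−1219/13571)·0.189/1219 = 3.1809821 × 10^-5
  → Var(ȳ_str) = 7.9105023 × 10^-5.
Var(ȳ_srs) = (1 − 4906/28584)·1.087/4906 = 1.8353716 × 10^-4.
deff = (7.9105023 × 10^-5) / (1.8353716 × 10^-4) = 0.4310.

0.4310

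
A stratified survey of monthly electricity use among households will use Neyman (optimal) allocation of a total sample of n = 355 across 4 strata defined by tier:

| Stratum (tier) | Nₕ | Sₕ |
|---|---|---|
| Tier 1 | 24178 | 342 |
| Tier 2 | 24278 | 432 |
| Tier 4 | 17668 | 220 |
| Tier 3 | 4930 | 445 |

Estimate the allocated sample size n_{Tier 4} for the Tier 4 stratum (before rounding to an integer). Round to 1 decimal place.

Neyman allocation: nₕ = n·NₕSₕ / Σⱼ NⱼSⱼ.
Σ NⱼSⱼ = 24178·342 + 24278·432 + 17668·220 + 4930·445 = 2.4837782 × 10^7.
n_{Tier 4} = 355·17668·220 / (2.4837782 × 10^7) = 55.6.

55.6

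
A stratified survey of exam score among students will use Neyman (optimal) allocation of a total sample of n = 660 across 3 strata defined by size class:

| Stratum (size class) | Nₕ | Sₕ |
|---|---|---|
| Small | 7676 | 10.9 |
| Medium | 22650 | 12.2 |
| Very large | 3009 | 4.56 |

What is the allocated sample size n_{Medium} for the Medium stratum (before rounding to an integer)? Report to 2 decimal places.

Neyman allocation: nₕ = n·NₕSₕ / Σⱼ NⱼSⱼ.
Σ NⱼSⱼ = 7676·10.9 + 22650·12.2 + 3009·4.56 = 373719.44.
n_{Medium} = 660·22650·12.2 / 373719.44 = 488.01.

488.01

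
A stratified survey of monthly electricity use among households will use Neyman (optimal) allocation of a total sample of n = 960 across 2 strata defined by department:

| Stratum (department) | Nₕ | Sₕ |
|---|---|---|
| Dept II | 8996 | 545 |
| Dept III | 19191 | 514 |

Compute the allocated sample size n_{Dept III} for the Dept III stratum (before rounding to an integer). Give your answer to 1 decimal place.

641.3

Neyman allocation: nₕ = n·NₕSₕ / Σⱼ NⱼSⱼ.
Σ NⱼSⱼ = 8996·545 + 19191·514 = 1.4766994 × 10^7.
n_{Dept III} = 960·19191·514 / (1.4766994 × 10^7) = 641.3.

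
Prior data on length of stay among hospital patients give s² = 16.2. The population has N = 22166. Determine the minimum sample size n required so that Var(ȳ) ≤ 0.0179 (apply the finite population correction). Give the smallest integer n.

Without fpc, n₀ = s²/D = 16.2/0.0179 = 905.0279.
With fpc, (1 − n/N)·s²/n ≤ D requires n ≥ n₀/(1 + n₀/N) = 905.0279/(1 + 905.0279/22166) = 869.5256.
Rounding up, n = 870.

870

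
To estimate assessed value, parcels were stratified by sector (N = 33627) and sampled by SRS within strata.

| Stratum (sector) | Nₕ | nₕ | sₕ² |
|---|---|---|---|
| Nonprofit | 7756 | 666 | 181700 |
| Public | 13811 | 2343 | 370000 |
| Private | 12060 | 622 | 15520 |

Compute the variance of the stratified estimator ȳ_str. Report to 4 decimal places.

38.4304

Var(ȳ_str) = Σₕ Wₕ²(1 − fₕ)sₕ²/nₕ with Wₕ = Nₕ/N, N = 33627.
Nonprofit: Wₕ = 0.23064799; term = 0.23064799²·(1 − 0.08586900)·181700/666 = 13.267481.
Public: Wₕ = 0.41071163; term = 0.41071163²·(1 − 0.16964738)·370000/2343 = 22.119026.
Private: Wₕ = 0.35864038; term = 0.35864038²·(1 − 0.05157546)·15520/622 = 3.0438447.
Sum = 38.430352.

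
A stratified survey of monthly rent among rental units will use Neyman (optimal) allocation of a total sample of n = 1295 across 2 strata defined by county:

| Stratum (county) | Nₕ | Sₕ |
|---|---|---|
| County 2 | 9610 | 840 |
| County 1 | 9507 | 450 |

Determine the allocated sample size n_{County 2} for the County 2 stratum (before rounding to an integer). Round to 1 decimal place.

846.4

Neyman allocation: nₕ = n·NₕSₕ / Σⱼ NⱼSⱼ.
Σ NⱼSⱼ = 9610·840 + 9507·450 = 1.235055 × 10^7.
n_{County 2} = 1295·9610·840 / (1.235055 × 10^7) = 846.4.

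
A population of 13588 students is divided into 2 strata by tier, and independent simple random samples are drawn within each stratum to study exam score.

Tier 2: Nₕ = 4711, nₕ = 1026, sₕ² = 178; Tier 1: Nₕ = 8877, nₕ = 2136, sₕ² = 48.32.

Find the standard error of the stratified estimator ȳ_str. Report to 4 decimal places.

Var(ȳ_str) = Σₕ Wₕ²(1 − fₕ)sₕ²/nₕ with Wₕ = Nₕ/N, N = 13588.
Tier 2: Wₕ = 0.34670297; term = 0.34670297²·(1 − 0.21778816)·178/1026 = 0.016312186.
Tier 1: Wₕ = 0.65329703; term = 0.65329703²·(1 − 0.24062183)·48.32/2136 = 0.0073317078.
Sum = 0.023643894.
SE = √(0.023643894) = 0.1538.

0.1538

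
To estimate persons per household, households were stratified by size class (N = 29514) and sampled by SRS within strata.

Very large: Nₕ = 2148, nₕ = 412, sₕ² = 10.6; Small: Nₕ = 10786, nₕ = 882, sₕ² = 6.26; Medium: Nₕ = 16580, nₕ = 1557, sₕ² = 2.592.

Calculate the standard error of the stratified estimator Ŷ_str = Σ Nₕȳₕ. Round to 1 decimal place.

Var(Ŷ_str) = Σₕ Nₕ²(1 − fₕ)sₕ²/nₕ.
Very large: 2148²·(1 − 412/2148)·10.6/412 = 95938.439.
Small: 10786²·(1 − 882/10786)·6.26/882 = 758187.81.
Medium: 16580²·(1 − 1557/16580)·2.592/1557 = 414655.64.
Sum = 1.2687819 × 10^6.
SE = √(1.2687819 × 10^6) = 1126.4.

1126.4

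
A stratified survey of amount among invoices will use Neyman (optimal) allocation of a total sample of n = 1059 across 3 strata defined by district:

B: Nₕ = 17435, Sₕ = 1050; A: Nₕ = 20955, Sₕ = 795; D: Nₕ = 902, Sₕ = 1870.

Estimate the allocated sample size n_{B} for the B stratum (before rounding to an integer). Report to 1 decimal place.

528.9

Neyman allocation: nₕ = n·NₕSₕ / Σⱼ NⱼSⱼ.
Σ NⱼSⱼ = 17435·1050 + 20955·795 + 902·1870 = 3.6652715 × 10^7.
n_{B} = 1059·17435·1050 / (3.6652715 × 10^7) = 528.9.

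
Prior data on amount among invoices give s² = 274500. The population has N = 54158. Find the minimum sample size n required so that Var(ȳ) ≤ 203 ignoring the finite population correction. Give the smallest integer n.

Without fpc, n₀ = s²/D = 274500/203 = 1352.2167.
Rounding up, n = 1353.

1353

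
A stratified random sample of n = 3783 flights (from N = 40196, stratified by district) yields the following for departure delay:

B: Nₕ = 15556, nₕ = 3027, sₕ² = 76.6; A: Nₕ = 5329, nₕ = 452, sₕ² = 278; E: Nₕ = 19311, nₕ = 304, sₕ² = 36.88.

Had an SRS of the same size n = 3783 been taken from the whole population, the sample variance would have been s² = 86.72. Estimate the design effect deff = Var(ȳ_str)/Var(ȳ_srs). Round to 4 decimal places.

1.9505

Var(ȳ_str) = Σ Wₕ²(1−fₕ)sₕ²/nₕ with Wₕ = Nₕ/40196:
  B: (15556/40196)²·(1−3027/15556)·76.6/3027 = 0.0030525657
  A: (5329/40196)²·(1−452/5329)·278/452 = 0.0098932541
  E: (19311/40196)²·(1−304/19311)·36.88/304 = 0.027559415
  → Var(ȳ_str) = 0.040505235.
Var(ȳ_srs) = (1 − 3783/40196)·86.72/3783 = 0.020766177.
deff = 0.040505235 / 0.020766177 = 1.9505.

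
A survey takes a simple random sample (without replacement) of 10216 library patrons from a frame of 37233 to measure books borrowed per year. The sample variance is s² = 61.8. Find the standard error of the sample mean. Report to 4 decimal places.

0.0663

Under SRS without replacement, Var(ȳ) = (1 − f)·s²/n with f = n/N = 10216/37233 = 0.27438025.
Var(ȳ) = (1 − 0.27438025)·61.8/10216 = 0.72561975·0.0060493344 = 0.0043895165.
SE(ȳ) = √(0.0043895165) = 0.0663.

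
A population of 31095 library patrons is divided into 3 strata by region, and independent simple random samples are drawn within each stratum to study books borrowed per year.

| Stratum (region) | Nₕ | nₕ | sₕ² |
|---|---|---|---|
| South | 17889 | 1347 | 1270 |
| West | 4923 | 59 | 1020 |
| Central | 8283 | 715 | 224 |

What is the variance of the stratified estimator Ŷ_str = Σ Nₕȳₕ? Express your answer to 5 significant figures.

7.1262 × 10^8

Var(Ŷ_str) = Σₕ Nₕ²(1 − fₕ)sₕ²/nₕ.
South: 17889²·(1 − 1347/17889)·1270/1347 = 2.7900386 × 10^8.
West: 4923²·(1 − 59/4923)·1020/59 = 4.1397257 × 10^8.
Central: 8283²·(1 − 715/8283)·224/715 = 1.9638611 × 10^7.
Sum = 7.1261504 × 10^8.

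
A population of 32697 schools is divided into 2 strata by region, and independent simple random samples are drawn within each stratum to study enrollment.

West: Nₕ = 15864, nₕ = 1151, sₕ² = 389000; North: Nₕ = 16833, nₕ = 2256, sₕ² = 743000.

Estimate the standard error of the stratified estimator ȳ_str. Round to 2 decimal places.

12.22

Var(ȳ_str) = Σₕ Wₕ²(1 − fₕ)sₕ²/nₕ with Wₕ = Nₕ/N, N = 32697.
West: Wₕ = 0.48518213; term = 0.48518213²·(1 − 0.07255421)·389000/1151 = 73.785734.
North: Wₕ = 0.51481787; term = 0.51481787²·(1 − 0.13402246)·743000/2256 = 75.589867.
Sum = 149.3756.
SE = √(149.3756) = 12.22.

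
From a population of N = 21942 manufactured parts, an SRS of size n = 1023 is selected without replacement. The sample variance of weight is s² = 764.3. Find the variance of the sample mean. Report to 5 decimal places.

0.71228

Under SRS without replacement, Var(ȳ) = (1 − f)·s²/n with f = n/N = 1023/21942 = 0.04662291.
Var(ȳ) = (1 − 0.04662291)·764.3/1023 = 0.95337709·0.74711632 = 0.71228358.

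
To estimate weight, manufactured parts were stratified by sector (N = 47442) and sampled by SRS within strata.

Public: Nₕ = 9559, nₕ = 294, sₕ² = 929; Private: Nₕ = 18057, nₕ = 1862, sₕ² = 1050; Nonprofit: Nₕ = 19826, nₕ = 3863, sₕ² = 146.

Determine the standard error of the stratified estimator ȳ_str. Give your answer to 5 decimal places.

Var(ȳ_str) = Σₕ Wₕ²(1 − fₕ)sₕ²/nₕ with Wₕ = Nₕ/N, N = 47442.
Public: Wₕ = 0.20148813; term = 0.20148813²·(1 − 0.03075636)·929/294 = 0.12433697.
Private: Wₕ = 0.38061212; term = 0.38061212²·(1 − 0.10311790)·1050/1862 = 0.073267301.
Nonprofit: Wₕ = 0.41789975; term = 0.41789975²·(1 − 0.19484515)·146/3863 = 0.00531437.
Sum = 0.20291864.
SE = √(0.20291864) = 0.45046.

0.45046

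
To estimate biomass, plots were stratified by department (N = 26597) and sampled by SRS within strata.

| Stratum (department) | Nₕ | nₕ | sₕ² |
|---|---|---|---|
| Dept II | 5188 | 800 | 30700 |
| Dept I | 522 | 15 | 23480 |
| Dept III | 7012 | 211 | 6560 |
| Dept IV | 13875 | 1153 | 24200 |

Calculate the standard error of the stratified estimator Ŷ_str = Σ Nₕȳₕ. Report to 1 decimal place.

Var(Ŷ_str) = Σₕ Nₕ²(1 − fₕ)sₕ²/nₕ.
Dept II: 5188²·(1 − 800/5188)·30700/800 = 8.7360473 × 10^8.
Dept I: 522²·(1 − 15/522)·23480/15 = 4.1427173 × 10^8.
Dept III: 7012²·(1 − 211/7012)·6560/211 = 1.4826412 × 10^9.
Dept IV: 13875²·(1 − 1153/13875)·24200/1153 = 3.7048825 × 10^9.
Sum = 6.4754002 × 10^9.
SE = √(6.4754002 × 10^9) = 80469.9.

80469.9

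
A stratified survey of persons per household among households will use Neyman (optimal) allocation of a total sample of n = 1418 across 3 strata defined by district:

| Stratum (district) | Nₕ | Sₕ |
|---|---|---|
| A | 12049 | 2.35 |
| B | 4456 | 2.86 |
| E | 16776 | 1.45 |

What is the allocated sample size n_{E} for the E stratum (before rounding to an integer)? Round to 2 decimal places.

527.54

Neyman allocation: nₕ = n·NₕSₕ / Σⱼ NⱼSⱼ.
Σ NⱼSⱼ = 12049·2.35 + 4456·2.86 + 16776·1.45 = 65384.51.
n_{E} = 1418·16776·1.45 / 65384.51 = 527.54.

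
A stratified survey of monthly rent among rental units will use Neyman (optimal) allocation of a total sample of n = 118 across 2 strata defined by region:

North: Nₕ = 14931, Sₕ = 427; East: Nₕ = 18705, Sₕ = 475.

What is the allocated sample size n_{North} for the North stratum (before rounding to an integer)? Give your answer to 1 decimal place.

49.3

Neyman allocation: nₕ = n·NₕSₕ / Σⱼ NⱼSⱼ.
Σ NⱼSⱼ = 14931·427 + 18705·475 = 1.5260412 × 10^7.
n_{North} = 118·14931·427 / (1.5260412 × 10^7) = 49.3.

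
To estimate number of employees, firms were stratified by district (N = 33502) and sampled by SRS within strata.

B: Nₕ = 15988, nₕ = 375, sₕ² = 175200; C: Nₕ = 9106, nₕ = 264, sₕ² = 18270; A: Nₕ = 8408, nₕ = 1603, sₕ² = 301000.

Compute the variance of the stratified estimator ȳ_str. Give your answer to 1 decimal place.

118.4

Var(ȳ_str) = Σₕ Wₕ²(1 − fₕ)sₕ²/nₕ with Wₕ = Nₕ/N, N = 33502.
B: Wₕ = 0.47722524; term = 0.47722524²·(1 − 0.02345509)·175200/375 = 103.9063.
C: Wₕ = 0.27180467; term = 0.27180467²·(1 − 0.02899187)·18270/264 = 4.9644519.
A: Wₕ = 0.25097009; term = 0.25097009²·(1 − 0.19065176)·301000/1603 = 9.5722126.
Sum = 118.44296.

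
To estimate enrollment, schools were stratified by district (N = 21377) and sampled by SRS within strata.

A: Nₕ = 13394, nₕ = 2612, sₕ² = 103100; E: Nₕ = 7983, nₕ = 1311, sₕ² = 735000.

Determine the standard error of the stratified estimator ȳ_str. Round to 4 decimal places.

Var(ȳ_str) = Σₕ Wₕ²(1 − fₕ)sₕ²/nₕ with Wₕ = Nₕ/N, N = 21377.
A: Wₕ = 0.62656126; term = 0.62656126²·(1 − 0.19501269)·103100/2612 = 12.473881.
E: Wₕ = 0.37343874; term = 0.37343874²·(1 − 0.16422398)·735000/1311 = 65.345141.
Sum = 77.819022.
SE = √(77.819022) = 8.8215.

8.8215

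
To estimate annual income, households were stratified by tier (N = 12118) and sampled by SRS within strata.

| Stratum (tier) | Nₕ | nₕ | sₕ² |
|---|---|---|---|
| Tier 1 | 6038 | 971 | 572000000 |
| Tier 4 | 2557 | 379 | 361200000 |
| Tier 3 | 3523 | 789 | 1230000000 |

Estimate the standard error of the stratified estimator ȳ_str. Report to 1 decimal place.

Var(ȳ_str) = Σₕ Wₕ²(1 − fₕ)sₕ²/nₕ with Wₕ = Nₕ/N, N = 12118.
Tier 1: Wₕ = 0.49826704; term = 0.49826704²·(1 − 0.16081484)·572000000/971 = 122732.31.
Tier 4: Wₕ = 0.21100842; term = 0.21100842²·(1 − 0.14822057)·361200000/379 = 36143.919.
Tier 3: Wₕ = 0.29072454; term = 0.29072454²·(1 − 0.22395685)·1230000000/789 = 102253.31.
Sum = 261129.54.
SE = √(261129.54) = 511.0.

511.0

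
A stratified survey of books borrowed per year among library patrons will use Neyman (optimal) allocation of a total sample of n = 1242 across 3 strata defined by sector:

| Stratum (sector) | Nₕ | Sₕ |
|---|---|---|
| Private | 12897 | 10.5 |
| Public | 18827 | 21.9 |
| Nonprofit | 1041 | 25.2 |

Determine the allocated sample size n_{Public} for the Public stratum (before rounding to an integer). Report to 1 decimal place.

892.2

Neyman allocation: nₕ = n·NₕSₕ / Σⱼ NⱼSⱼ.
Σ NⱼSⱼ = 12897·10.5 + 18827·21.9 + 1041·25.2 = 573963.
n_{Public} = 1242·18827·21.9 / 573963 = 892.2.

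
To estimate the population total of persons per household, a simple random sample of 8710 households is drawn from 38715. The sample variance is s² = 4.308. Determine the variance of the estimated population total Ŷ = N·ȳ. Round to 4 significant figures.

574600

Var(Ŷ) = N²·Var(ȳ) = N²·(1 − n/N)·s²/n.
f = 8710/38715 = 0.22497740; Var(ȳ) = 0.77502260·4.308/8710 = 3.833292 × 10^-4.
Var(Ŷ) = 38715² · (3.833292 × 10^-4) = 574553.44.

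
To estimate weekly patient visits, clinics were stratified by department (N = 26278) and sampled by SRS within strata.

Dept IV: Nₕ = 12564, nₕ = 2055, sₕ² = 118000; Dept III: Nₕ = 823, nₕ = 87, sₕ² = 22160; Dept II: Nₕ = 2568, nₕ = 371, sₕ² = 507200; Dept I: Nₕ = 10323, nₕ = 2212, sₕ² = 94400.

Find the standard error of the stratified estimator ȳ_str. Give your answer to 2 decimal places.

Var(ȳ_str) = Σₕ Wₕ²(1 − fₕ)sₕ²/nₕ with Wₕ = Nₕ/N, N = 26278.
Dept IV: Wₕ = 0.47811858; term = 0.47811858²·(1 − 0.16356256)·118000/2055 = 10.979306.
Dept III: Wₕ = 0.03131897; term = 0.03131897²·(1 − 0.10571081)·22160/87 = 0.22343106.
Dept II: Wₕ = 0.09772433; term = 0.09772433²·(1 − 0.14447040)·507200/371 = 11.16981.
Dept I: Wₕ = 0.39283812; term = 0.39283812²·(1 − 0.21427879)·94400/2212 = 5.1746691.
Sum = 27.547216.
SE = √(27.547216) = 5.25.

5.25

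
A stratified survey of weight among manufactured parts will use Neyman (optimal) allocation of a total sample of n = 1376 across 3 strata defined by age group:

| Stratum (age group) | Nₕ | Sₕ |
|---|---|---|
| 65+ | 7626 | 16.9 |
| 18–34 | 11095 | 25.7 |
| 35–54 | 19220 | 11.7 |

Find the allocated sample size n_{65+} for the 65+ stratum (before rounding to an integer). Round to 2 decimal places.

Neyman allocation: nₕ = n·NₕSₕ / Σⱼ NⱼSⱼ.
Σ NⱼSⱼ = 7626·16.9 + 11095·25.7 + 19220·11.7 = 638894.9.
n_{65+} = 1376·7626·16.9 / 638894.9 = 277.57.

277.57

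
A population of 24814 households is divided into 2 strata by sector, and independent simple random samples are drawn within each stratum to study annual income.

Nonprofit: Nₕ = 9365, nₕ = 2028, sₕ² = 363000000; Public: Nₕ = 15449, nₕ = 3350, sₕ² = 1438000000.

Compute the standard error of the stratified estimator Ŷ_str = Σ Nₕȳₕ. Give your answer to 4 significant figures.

9.619 × 10^6

Var(Ŷ_str) = Σₕ Nₕ²(1 − fₕ)sₕ²/nₕ.
Nonprofit: 9365²·(1 − 2028/9365)·363000000/2028 = 1.2298863 × 10^13.
Public: 15449²·(1 − 3350/15449)·1438000000/3350 = 8.0235013 × 10^13.
Sum = 9.2533876 × 10^13.
SE = √(9.2533876 × 10^13) = 9.619 × 10^6.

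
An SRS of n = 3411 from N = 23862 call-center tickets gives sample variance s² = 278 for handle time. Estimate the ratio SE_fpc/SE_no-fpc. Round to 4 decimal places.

0.9258

f = n/N = 3411/23862 = 0.14294694.
SE_no-fpc = √(s²/n) = 0.28548385; SE_fpc = √((1−f)s²/n) = 0.26429284.
Ratio = √(1−f) = 0.92577160.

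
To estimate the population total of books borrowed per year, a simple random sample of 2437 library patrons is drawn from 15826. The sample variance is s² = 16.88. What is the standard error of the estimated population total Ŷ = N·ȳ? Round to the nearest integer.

Var(Ŷ) = N²·Var(ȳ) = N²·(1 − n/N)·s²/n.
f = 2437/15826 = 0.15398711; Var(ȳ) = 0.84601289·16.88/2437 = 0.0058599498.
Var(Ŷ) = 15826² · 0.0058599498 = 1.4676964 × 10^6.
SE(Ŷ) = √(1.4676964 × 10^6) = 1211.

1211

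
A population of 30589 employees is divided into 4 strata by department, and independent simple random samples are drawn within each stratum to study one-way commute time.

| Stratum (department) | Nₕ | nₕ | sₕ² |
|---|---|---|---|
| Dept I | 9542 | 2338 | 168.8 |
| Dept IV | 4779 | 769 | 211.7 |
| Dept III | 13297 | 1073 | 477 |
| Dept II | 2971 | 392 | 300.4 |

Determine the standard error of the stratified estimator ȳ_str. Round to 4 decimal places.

0.3073

Var(ȳ_str) = Σₕ Wₕ²(1 − fₕ)sₕ²/nₕ with Wₕ = Nₕ/N, N = 30589.
Dept I: Wₕ = 0.31194220; term = 0.31194220²·(1 − 0.24502201)·168.8/2338 = 0.0053040852.
Dept IV: Wₕ = 0.15623263; term = 0.15623263²·(1 − 0.16091232)·211.7/769 = 0.0056382634.
Dept III: Wₕ = 0.43469875; term = 0.43469875²·(1 − 0.08069489)·477/1073 = 0.077224501.
Dept II: Wₕ = 0.09712642; term = 0.09712642²·(1 − 0.13194211)·300.4/392 = 0.0062753405.
Sum = 0.09444219.
SE = √(0.09444219) = 0.3073.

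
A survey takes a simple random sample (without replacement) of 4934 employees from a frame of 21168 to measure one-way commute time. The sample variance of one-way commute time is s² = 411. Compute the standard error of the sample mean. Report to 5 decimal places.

0.25275

Under SRS without replacement, Var(ȳ) = (1 − f)·s²/n with f = n/N = 4934/21168 = 0.23308768.
Var(ȳ) = (1 − 0.23308768)·411/4934 = 0.76691232·0.083299554 = 0.063883454.
SE(ȳ) = √(0.063883454) = 0.25275.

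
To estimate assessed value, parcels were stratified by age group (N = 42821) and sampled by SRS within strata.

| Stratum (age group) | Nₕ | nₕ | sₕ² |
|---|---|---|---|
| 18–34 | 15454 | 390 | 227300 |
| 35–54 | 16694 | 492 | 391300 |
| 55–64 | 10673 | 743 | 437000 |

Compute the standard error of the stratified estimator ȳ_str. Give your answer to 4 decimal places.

15.0102

Var(ȳ_str) = Σₕ Wₕ²(1 − fₕ)sₕ²/nₕ with Wₕ = Nₕ/N, N = 42821.
18–34: Wₕ = 0.36089769; term = 0.36089769²·(1 − 0.02523618)·227300/390 = 73.99501.
35–54: Wₕ = 0.38985544; term = 0.38985544²·(1 − 0.02947167)·391300/492 = 117.31679.
55–64: Wₕ = 0.24924686; term = 0.24924686²·(1 − 0.06961492)·437000/743 = 33.994978.
Sum = 225.30678.
SE = √(225.30678) = 15.0102.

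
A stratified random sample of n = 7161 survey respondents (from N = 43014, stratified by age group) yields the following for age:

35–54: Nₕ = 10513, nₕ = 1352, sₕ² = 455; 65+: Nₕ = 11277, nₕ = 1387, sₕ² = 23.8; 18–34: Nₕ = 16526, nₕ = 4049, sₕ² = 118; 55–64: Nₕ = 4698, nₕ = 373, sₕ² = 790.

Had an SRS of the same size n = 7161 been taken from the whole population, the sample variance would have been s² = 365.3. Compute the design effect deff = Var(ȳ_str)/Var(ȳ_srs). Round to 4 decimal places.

Var(ȳ_str) = Σ Wₕ²(1−fₕ)sₕ²/nₕ with Wₕ = Nₕ/43014:
  35–54: (10513/43014)²·(1−1352/10513)·455/1352 = 0.017518003
  65+: (11277/43014)²·(1−1387/11277)·23.8/1387 = 0.0010343576
  18–34: (16526/43014)²·(1−4049/16526)·118/4049 = 0.003247824
  55–64: (4698/43014)²·(1−373/4698)·790/373 = 0.023259358
  → Var(ȳ_str) = 0.045059543.
Var(ȳ_srs) = (1 − 7161/43014)·365.3/7161 = 0.042519845.
deff = 0.045059543 / 0.042519845 = 1.0597.

1.0597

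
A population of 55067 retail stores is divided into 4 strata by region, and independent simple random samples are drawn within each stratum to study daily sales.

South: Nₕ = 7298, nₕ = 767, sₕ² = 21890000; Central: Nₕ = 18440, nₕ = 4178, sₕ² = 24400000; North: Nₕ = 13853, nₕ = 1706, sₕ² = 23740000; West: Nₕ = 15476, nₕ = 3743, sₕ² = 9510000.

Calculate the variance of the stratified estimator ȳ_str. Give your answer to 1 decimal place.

1879.4

Var(ȳ_str) = Σₕ Wₕ²(1 − fₕ)sₕ²/nₕ with Wₕ = Nₕ/N, N = 55067.
South: Wₕ = 0.13252946; term = 0.13252946²·(1 − 0.10509729)·21890000/767 = 448.59157.
Central: Wₕ = 0.33486480; term = 0.33486480²·(1 − 0.22657267)·24400000/4178 = 506.50053.
North: Wₕ = 0.25156627; term = 0.25156627²·(1 − 0.12315022)·23740000/1706 = 772.20342.
West: Wₕ = 0.28103946; term = 0.28103946²·(1 − 0.24185836)·9510000/3743 = 152.14078.
Sum = 1879.4363.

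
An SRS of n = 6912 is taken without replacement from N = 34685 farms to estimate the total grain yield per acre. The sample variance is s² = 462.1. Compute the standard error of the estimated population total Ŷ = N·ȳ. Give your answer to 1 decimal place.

Var(Ŷ) = N²·Var(ȳ) = N²·(1 − n/N)·s²/n.
f = 6912/34685 = 0.19927923; Var(ȳ) = 0.80072077·462.1/6912 = 0.053531983.
Var(Ŷ) = 34685² · 0.053531983 = 6.4401611 × 10^7.
SE(Ŷ) = √(6.4401611 × 10^7) = 8025.1.

8025.1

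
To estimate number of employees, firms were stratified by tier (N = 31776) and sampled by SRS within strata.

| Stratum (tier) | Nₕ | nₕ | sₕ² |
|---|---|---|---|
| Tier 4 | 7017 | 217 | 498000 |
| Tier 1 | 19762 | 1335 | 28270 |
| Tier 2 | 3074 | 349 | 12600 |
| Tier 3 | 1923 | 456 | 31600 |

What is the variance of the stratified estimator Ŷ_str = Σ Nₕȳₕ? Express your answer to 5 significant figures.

1.1771 × 10^11

Var(Ŷ_str) = Σₕ Nₕ²(1 − fₕ)sₕ²/nₕ.
Tier 4: 7017²·(1 − 217/7017)·498000/217 = 1.09504 × 10^11.
Tier 1: 19762²·(1 − 1335/19762)·28270/1335 = 7.7113439 × 10^9.
Tier 2: 3074²·(1 − 349/3074)·12600/349 = 3.0242347 × 10^8.
Tier 3: 1923²·(1 − 456/1923)·31600/456 = 1.9549319 × 10^8.
Sum = 1.1771326 × 10^11.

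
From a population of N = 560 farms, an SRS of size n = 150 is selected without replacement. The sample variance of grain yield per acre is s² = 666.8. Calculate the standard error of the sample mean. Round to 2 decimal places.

1.80

Under SRS without replacement, Var(ȳ) = (1 − f)·s²/n with f = n/N = 150/560 = 0.26785714.
Var(ȳ) = (1 − 0.26785714)·666.8/150 = 0.73214286·4.4453333 = 3.254619.
SE(ȳ) = √(3.254619) = 1.80.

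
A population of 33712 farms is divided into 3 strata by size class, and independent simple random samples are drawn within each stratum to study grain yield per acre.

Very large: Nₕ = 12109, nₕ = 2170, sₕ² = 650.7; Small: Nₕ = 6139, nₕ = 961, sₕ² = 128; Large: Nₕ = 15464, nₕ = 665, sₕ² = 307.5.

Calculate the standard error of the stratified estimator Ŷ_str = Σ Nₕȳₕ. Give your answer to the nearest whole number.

Var(Ŷ_str) = Σₕ Nₕ²(1 − fₕ)sₕ²/nₕ.
Very large: 12109²·(1 − 2170/12109)·650.7/2170 = 3.6088767 × 10^7.
Small: 6139²·(1 − 961/6139)·128/961 = 4.2339552 × 10^6.
Large: 15464²·(1 − 665/15464)·307.5/665 = 1.0582242 × 10^8.
Sum = 1.4614514 × 10^8.
SE = √(1.4614514 × 10^8) = 12089.

12089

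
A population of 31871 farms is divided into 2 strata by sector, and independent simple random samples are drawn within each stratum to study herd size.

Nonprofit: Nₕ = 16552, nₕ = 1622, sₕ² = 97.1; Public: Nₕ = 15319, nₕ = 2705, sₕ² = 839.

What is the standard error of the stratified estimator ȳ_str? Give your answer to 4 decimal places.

0.2712

Var(ȳ_str) = Σₕ Wₕ²(1 − fₕ)sₕ²/nₕ with Wₕ = Nₕ/N, N = 31871.
Nonprofit: Wₕ = 0.51934360; term = 0.51934360²·(1 − 0.09799420)·97.1/1622 = 0.014564222.
Public: Wₕ = 0.48065640; term = 0.48065640²·(1 − 0.17657811)·839/2705 = 0.059004693.
Sum = 0.073568915.
SE = √(0.073568915) = 0.2712.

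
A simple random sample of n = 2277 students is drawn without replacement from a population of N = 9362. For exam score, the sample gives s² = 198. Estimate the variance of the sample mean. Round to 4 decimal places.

0.0658

Under SRS without replacement, Var(ȳ) = (1 − f)·s²/n with f = n/N = 2277/9362 = 0.24321726.
Var(ȳ) = (1 − 0.24321726)·198/2277 = 0.75678274·0.086956522 = 0.065807195.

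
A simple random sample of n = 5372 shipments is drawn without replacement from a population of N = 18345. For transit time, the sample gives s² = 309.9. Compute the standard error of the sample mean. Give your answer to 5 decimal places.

0.20198

Under SRS without replacement, Var(ȳ) = (1 − f)·s²/n with f = n/N = 5372/18345 = 0.29283183.
Var(ȳ) = (1 − 0.29283183)·309.9/5372 = 0.70716817·0.057688012 = 0.040795126.
SE(ȳ) = √(0.040795126) = 0.20198.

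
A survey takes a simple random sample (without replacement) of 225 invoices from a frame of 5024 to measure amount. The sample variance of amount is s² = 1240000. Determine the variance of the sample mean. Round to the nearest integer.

5264

Under SRS without replacement, Var(ȳ) = (1 − f)·s²/n with f = n/N = 225/5024 = 0.04478503.
Var(ȳ) = (1 − 0.04478503)·1240000/225 = 0.95521497·5511.1111 = 5264.2958.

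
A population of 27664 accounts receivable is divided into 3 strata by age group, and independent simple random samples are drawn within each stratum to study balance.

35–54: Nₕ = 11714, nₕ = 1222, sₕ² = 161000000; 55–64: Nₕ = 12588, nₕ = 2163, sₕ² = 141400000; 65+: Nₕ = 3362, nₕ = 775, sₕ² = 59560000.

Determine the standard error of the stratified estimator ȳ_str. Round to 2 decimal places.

Var(ȳ_str) = Σₕ Wₕ²(1 − fₕ)sₕ²/nₕ with Wₕ = Nₕ/N, N = 27664.
35–54: Wₕ = 0.42343840; term = 0.42343840²·(1 − 0.10431962)·161000000/1222 = 21158.663.
55–64: Wₕ = 0.45503181; term = 0.45503181²·(1 − 0.17183031)·141400000/2163 = 11209.745.
65+: Wₕ = 0.12152979; term = 0.12152979²·(1 − 0.23051755)·59560000/775 = 873.40801.
Sum = 33241.816.
SE = √(33241.816) = 182.32.

182.32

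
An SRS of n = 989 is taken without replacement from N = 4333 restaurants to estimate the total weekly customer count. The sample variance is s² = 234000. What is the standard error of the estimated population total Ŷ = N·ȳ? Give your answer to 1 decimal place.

58551.4

Var(Ŷ) = N²·Var(ȳ) = N²·(1 − n/N)·s²/n.
f = 989/4333 = 0.22824833; Var(ȳ) = 0.77175167·234000/989 = 182.59847.
Var(Ŷ) = 4333² · 182.59847 = 3.428266 × 10^9.
SE(Ŷ) = √(3.428266 × 10^9) = 58551.4.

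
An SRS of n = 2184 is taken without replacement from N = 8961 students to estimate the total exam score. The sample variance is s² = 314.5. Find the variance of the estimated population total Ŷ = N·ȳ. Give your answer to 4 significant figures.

Var(Ŷ) = N²·Var(ȳ) = N²·(1 − n/N)·s²/n.
f = 2184/8961 = 0.24372280; Var(ȳ) = 0.75627720·314.5/2184 = 0.1089053.
Var(Ŷ) = 8961² · 0.1089053 = 8.7450434 × 10^6.

8.745 × 10^6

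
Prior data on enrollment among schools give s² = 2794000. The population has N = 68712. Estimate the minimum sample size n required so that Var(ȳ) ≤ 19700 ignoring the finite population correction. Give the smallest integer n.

142

Without fpc, n₀ = s²/D = 2794000/19700 = 141.8274.
Rounding up, n = 142.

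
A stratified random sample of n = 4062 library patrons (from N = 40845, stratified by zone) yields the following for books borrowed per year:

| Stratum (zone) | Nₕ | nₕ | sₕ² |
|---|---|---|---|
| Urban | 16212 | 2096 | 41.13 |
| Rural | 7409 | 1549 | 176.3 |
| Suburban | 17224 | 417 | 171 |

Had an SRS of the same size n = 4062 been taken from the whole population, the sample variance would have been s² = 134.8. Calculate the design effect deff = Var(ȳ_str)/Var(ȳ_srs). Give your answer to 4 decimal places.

2.5701

Var(ȳ_str) = Σ Wₕ²(1−fₕ)sₕ²/nₕ with Wₕ = Nₕ/40845:
  Urban: (16212/40845)²·(1−2096/16212)·41.13/2096 = 0.0026917695
  Rural: (7409/40845)²·(1−1549/7409)·176.3/1549 = 0.0029619676
  Suburban: (17224/40845)²·(1−417/17224)·171/417 = 0.071155172
  → Var(ȳ_str) = 0.076808909.
Var(ȳ_srs) = (1 − 4062/40845)·134.8/4062 = 0.029885341.
deff = 0.076808909 / 0.029885341 = 2.5701.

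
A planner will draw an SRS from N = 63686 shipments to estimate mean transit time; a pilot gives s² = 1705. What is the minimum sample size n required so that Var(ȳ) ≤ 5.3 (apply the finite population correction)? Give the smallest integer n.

321

Without fpc, n₀ = s²/D = 1705/5.3 = 321.6981.
With fpc, (1 − n/N)·s²/n ≤ D requires n ≥ n₀/(1 + n₀/N) = 321.6981/(1 + 321.6981/63686) = 320.0813.
Rounding up, n = 321.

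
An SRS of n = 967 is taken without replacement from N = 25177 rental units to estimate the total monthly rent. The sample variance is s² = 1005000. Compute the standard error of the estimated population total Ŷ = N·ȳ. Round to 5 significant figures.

Var(Ŷ) = N²·Var(ȳ) = N²·(1 − n/N)·s²/n.
f = 967/25177 = 0.03840807; Var(ȳ) = 0.96159193·1005000/967 = 999.37941.
Var(Ŷ) = 25177² · 999.37941 = 6.3348795 × 10^11.
SE(Ŷ) = √(6.3348795 × 10^11) = 795920.

795920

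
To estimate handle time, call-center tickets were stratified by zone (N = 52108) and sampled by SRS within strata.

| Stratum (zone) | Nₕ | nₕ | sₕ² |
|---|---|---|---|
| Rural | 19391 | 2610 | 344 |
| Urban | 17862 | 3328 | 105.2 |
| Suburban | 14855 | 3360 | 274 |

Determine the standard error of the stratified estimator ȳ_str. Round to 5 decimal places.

Var(ȳ_str) = Σₕ Wₕ²(1 − fₕ)sₕ²/nₕ with Wₕ = Nₕ/N, N = 52108.
Rural: Wₕ = 0.37213096; term = 0.37213096²·(1 − 0.13459853)·344/2610 = 0.015795274.
Urban: Wₕ = 0.34278806; term = 0.34278806²·(1 − 0.18631732)·105.2/3328 = 0.0030223089.
Suburban: Wₕ = 0.28508099; term = 0.28508099²·(1 − 0.22618647)·274/3360 = 0.0051284262.
Sum = 0.023946009.
SE = √(0.023946009) = 0.15474.

0.15474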